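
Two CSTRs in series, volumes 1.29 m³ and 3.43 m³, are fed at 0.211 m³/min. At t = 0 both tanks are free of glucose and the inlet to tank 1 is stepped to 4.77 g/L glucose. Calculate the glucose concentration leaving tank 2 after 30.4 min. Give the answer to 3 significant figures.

3.61 g/L

Each tank obeys Vᵢ dCᵢ/dt = Q(Cᵢ₋₁ − Cᵢ), so τᵢ = Vᵢ/Q.
τ₁ = 1.29/0.211 = 6.1137 min; τ₂ = 3.43/0.211 = 16.256 min.
Solving the cascade with C₁(0)=C₂(0)=0 gives C₂(t) = C_in[1 − (τ₁ e^(−t/τ₁) − τ₂ e^(−t/τ₂))/(τ₁ − τ₂)].
At t = 30.4: e^(−t/τ₁) = 0.0069265, e^(−t/τ₂) = 0.15411.
C₂ = 4.77·[1 − (6.1137·0.0069265 − 16.256·0.15411)/(-10.142)] = 4.77·0.75717 = 3.6117 g/L.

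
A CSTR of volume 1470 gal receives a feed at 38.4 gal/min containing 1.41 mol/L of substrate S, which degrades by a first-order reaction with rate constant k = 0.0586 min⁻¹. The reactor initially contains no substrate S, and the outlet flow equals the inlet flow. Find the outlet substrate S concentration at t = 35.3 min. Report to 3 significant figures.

0.413 mol/L

Species balance: V dC/dt = Q C_in − Q C − k V C.
dC/dt = (Q/V) C_in − (Q/V + k) C; effective rate a = Q/V + k = 0.026122 + 0.0586 = 0.084722 min⁻¹.
C_ss = Q C_in/(Q + kV) = 0.43474 mol/L; C(t) = C_ss + (C₀ − C_ss) e^(−a t).
C(35.3) = 0.43474 + (-0.43474)·e^(−0.084722·35.3) = 0.43474 + (-0.43474)·0.050252 = 0.41290 mol/L.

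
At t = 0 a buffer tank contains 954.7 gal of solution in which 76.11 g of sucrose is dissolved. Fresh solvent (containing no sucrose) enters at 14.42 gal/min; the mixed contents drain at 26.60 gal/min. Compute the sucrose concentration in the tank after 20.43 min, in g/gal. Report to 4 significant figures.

0.05576 g/gal

Let m(t) be the amount of sucrose. Volume: V(t) = V₀ + (Q_in − Q_out) t = 954.7 − 12.1800 t; V(20.43) = 705.863 gal.
Solute balance: dm/dt = 0 − Q_out C = −Q_out m/V(t).
dm/m = −Q_out dt/(V₀ − 12.1800 t); integrating gives ln(m/m₀) = −(Q_out/(Q_in−Q_out)) ln(V/V₀).
m = m₀ (V₀/V)^(Q_out/(Q_in−Q_out)) = 76.11 × (954.7/705.863)^(-2.18391) = 39.3577 g.
C = m/V = 39.3577/705.863 = 0.0557582 g/gal.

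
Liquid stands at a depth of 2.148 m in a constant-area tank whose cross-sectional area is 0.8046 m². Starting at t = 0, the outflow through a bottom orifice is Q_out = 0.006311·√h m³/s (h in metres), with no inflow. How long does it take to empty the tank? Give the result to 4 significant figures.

Accumulation of liquid (constant cross-section A): A dh/dt = −0.006311 √h.
∫ h^(−1/2) dh = −(0.006311/A) ∫ dt, giving 2√h = 2√h₀ − (0.006311/A) t.
Tank is empty when √h = 0: t_empty = 2A√h₀/0.006311.
t_empty = 2·0.8046·√2.148/0.006311 = 1.60920·1.46561/0.006311 = 373.705 s.

373.7 s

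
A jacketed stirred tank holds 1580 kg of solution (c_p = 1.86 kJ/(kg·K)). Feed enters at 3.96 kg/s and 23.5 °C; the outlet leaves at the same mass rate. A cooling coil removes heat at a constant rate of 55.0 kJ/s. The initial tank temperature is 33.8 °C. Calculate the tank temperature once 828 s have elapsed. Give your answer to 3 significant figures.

M c_p dT/dt = ṁ c_p (T_in − T) − Q̇.
Rearrange: dT/dt = (T_ss − T)/τ with τ = M/ṁ = 398.99 s and T_ss = T_in − Q̇/(ṁ c_p) = 16.033 °C.
This is linear first-order; T(t) = T_ss + (T₀ − T_ss) e^(−t/τ).
T(828) = 16.033 + (17.767)·e^(−828/398.99) = 16.033 + (17.767)·0.12553 = 18.263 °C.

18.3 °C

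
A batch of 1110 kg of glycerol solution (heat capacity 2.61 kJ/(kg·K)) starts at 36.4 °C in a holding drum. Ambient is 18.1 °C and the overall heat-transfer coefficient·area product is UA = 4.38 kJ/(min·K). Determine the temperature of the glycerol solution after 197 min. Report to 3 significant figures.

31.7 °C

Energy balance: M c_p dT/dt = −UA(T − T_amb).
dT/dt = (T_ss − T)/τ with T_ss = T_amb = 18.100 °C, τ = M c_p/UA = 1110·2.61/4.38 = 661.44 min.
T approaches T_ss exponentially: T(t) = T_ss + (T₀ − T_ss) e^(−t/τ).
T(197) = 18.100 + (18.300)·0.74242 = 31.686 °C.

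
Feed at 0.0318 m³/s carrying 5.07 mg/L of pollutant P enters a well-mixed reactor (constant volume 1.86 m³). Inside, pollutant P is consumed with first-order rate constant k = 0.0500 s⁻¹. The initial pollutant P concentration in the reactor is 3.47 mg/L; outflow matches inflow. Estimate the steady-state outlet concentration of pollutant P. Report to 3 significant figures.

Species balance: V dC/dt = Q C_in − Q C − k V C.
At steady state: 0 = Q C_in − (Q + kV) C_ss, so C_ss = Q C_in/(Q + kV).
C_ss = 0.0318·5.07/(0.0318 + 0.0500·1.86) = 0.16123/0.12480 = 1.2919 mg/L.

1.29 mg/L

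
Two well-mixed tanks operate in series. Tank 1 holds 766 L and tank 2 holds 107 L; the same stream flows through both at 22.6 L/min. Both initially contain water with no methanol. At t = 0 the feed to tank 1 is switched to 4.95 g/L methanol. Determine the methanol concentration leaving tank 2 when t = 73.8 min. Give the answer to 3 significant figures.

Species balance on tank i: dCᵢ/dt = (Cᵢ₋₁ − Cᵢ)/τᵢ with τᵢ = Vᵢ/Q.
τ₁ = 766/22.6 = 33.894 min; τ₂ = 107/22.6 = 4.7345 min.
Solving the cascade with C₁(0)=C₂(0)=0 gives C₂(t) = C_in[1 − (τ₁ e^(−t/τ₁) − τ₂ e^(−t/τ₂))/(τ₁ − τ₂)].
At t = 73.8: e^(−t/τ₁) = 0.11334, e^(−t/τ₂) = 1.6997e-07.
C₂ = 4.95·[1 − (33.894·0.11334 − 4.7345·1.6997e-07)/(29.159)] = 4.95·0.86826 = 4.2979 g/L.

4.30 g/L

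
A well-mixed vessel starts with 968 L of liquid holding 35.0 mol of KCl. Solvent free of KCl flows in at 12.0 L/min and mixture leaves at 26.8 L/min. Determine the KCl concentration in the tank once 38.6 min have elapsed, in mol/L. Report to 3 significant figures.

Total volume: dV/dt = Q_in − Q_out = -14.800 L/min, so V(t) = 968 − 14.800 t and V(38.6) = 396.72 L.
Species balance (pure solvent in): dm/dt = −Q_out · m/V(t).
dm/m = −Q_out dt/(V₀ − 14.800 t); integrating gives ln(m/m₀) = −(Q_out/(Q_in−Q_out)) ln(V/V₀).
m = m₀ (V₀/V)^(Q_out/(Q_in−Q_out)) = 35.0 × (968/396.72)^(-1.8108) = 6.9595 mol.
C = m/V = 6.9595/396.72 = 0.017543 mol/L.

0.0175 mol/L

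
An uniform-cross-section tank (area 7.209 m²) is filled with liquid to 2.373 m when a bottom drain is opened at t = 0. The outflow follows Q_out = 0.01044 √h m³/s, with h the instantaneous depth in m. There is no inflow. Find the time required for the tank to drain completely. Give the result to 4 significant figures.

2127 s

A dh/dt = −Q_out = −0.01044 √h.
This is separable: 2 d(√h)/dt = −0.01044/A, so √h = √h₀ − (0.01044/(2A)) t.
Tank is empty when √h = 0: t_empty = 2A√h₀/0.01044.
t_empty = 2·7.209·√2.373/0.01044 = 14.4180·1.54045/0.01044 = 2127.42 s.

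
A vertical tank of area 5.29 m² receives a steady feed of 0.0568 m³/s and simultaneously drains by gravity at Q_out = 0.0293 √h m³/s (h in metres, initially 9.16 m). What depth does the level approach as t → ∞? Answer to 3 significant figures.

A dh/dt = Q_in − 0.0293 √h. Steady state requires inflow = outflow:
Q_in = 0.0293 √h_ss ⇒ √h_ss = 0.0568/0.0293 = 1.9386.
h_ss = 1.9386² = 3.7580 m. (Since h₀ = 9.16 m > h_ss, the level will fall toward this value.)

3.76 m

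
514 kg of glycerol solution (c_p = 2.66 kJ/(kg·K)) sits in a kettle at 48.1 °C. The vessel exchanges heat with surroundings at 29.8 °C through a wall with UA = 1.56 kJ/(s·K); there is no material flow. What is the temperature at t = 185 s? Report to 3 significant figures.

Lumped-capacitance energy balance: M c_p dT/dt = UA(T_amb − T).
dT/dt = (T_ss − T)/τ with T_ss = T_amb = 29.800 °C, τ = M c_p/UA = 514·2.66/1.56 = 876.44 s.
Integrating: T(t) = T_ss + (T₀ − T_ss) e^(−t/τ).
T(185) = 29.800 + (18.300)·0.80971 = 44.618 °C.

44.6 °C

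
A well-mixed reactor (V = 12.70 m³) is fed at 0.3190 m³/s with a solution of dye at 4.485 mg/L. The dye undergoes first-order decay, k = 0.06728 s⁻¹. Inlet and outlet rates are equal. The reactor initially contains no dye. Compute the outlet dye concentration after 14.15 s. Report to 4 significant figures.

0.8894 mg/L

Accumulation = in − out − consumed: V dC/dt = Q C_in − Q C − k V C.
This is linear with rate a = Q/V + k = 0.0923981 s⁻¹.
C_ss = Q C_in/(Q + kV) = 1.21923 mg/L; C(t) = C_ss + (C₀ − C_ss) e^(−a t).
C(14.15) = 1.21923 + (-1.21923)·e^(−0.0923981·14.15) = 1.21923 + (-1.21923)·0.270514 = 0.889413 mg/L.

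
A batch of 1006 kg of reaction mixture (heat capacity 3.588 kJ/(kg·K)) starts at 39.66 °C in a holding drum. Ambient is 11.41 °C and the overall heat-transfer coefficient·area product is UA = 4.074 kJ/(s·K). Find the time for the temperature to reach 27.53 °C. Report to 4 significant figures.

497.1 s

Unsteady energy balance on the tank contents: M c_p dT/dt = −UA(T − T_amb).
τ = M c_p/UA = 885.991 s; T_ss = T_amb = 11.4100 °C.
T(t) = T_ss + (T₀ − T_ss)e^(−t/τ); set T = 27.53:
t = −τ ln[(T − T_ss)/(T₀ − T_ss)] = −885.991 · ln(0.570619) = 497.070 s.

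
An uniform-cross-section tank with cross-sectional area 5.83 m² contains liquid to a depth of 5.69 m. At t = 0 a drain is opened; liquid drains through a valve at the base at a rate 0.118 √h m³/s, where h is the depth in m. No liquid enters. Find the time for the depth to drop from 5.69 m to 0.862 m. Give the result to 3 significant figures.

Volume balance on the tank: A dh/dt = −0.118 √h.
This is separable: 2 d(√h)/dt = −0.118/A, so √h = √h₀ − (0.118/(2A)) t.
t = 2A(√h₀ − √h)/0.118 = 2·5.83·(√5.69 − √0.862)/0.118
  = 11.660 × (2.3854 − 0.92844) / 0.118 = 143.96 s.

144 s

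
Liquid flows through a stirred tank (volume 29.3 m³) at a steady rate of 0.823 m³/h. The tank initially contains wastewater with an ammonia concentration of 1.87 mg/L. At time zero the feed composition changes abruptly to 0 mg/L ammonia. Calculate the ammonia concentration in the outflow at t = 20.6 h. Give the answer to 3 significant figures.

1.05 mg/L

Species balance on the tank: V dC/dt = Q(C_in − C).
Rewrite as dC/dt + C/τ = C_in/τ, τ = V/Q = 35.601 h.
C approaches C_in exponentially: C(t) = C_in + (C₀ − C_in) e^(−t/τ).
C(20.6) = 0 + (1.87 − 0)·e^(−20.6/35.601) = 0 + (1.8700)·0.56067 = 1.0484 mg/L.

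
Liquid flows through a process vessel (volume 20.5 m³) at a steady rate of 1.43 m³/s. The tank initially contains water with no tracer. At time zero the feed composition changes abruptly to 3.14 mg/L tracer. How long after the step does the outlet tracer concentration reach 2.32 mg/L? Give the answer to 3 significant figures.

19.2 s

Mass balance on the solute (V constant): V dC/dt = Q(C_in − C), so τ = V/Q = 14.336 s.
C(t) = C_in + (C₀ − C_in) e^(−t/τ). Set C = 2.32 and solve for t:
e^(−t/τ) = (C − C_in)/(C₀ − C_in) = (2.32 − 3.14)/(0 − 3.14) = 0.26115
t = −τ ln(…) = 14.336 × 1.3427 = 19.248 s.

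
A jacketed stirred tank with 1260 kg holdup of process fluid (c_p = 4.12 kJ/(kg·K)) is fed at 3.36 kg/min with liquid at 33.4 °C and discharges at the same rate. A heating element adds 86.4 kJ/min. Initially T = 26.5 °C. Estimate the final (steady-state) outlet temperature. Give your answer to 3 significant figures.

M c_p dT/dt = ṁ c_p (T_in − T) + Q̇.
At steady state dT/dt = 0 ⇒ T_ss = T_in + Q̇/(ṁ c_p) = 33.4 + 86.4/(3.36·4.12) = 39.641 °C.

39.6 °C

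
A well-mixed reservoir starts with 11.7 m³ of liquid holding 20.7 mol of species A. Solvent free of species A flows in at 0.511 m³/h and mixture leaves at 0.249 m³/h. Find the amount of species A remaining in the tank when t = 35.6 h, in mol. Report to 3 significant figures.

Let m(t) be the amount of species A. Volume: V(t) = V₀ + (Q_in − Q_out) t = 11.7 + 0.26200 t; V(35.6) = 21.027 m³.
Solute balance: dm/dt = 0 − Q_out C = −Q_out m/V(t).
Separate: dm/m = −Q_out dt/V(t) ⇒ ln(m/m₀) = −(Q_out/(Q_in−Q_out)) ln(V/V₀).
m = m₀ (V₀/V)^(Q_out/(Q_in−Q_out)) = 20.7 × (11.7/21.027)^(0.95038) = 11.858 mol.

11.9 mol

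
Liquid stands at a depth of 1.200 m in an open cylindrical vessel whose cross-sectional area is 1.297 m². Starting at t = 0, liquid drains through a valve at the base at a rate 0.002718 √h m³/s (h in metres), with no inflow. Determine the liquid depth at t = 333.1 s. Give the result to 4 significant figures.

With no inflow, A dh/dt = −0.002718 √h.
Separate and integrate: 2(√h − √h₀) = −(0.002718/A) t.
√h = √1.200 − 0.002718·333.1/(2·1.297) = 1.09545 − 0.349023 = 0.746422.
h = 0.746422² = 0.557146 m.

0.5571 m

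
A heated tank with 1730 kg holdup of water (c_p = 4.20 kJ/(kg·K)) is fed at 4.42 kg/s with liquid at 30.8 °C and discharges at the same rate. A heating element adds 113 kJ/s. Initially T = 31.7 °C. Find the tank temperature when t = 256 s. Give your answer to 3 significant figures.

34.2 °C

Energy balance: M c_p dT/dt = ṁ c_p (T_in − T) + 113.
Rearrange: dT/dt = (T_ss − T)/τ with τ = M/ṁ = 391.40 s and T_ss = T_in + Q̇/(ṁ c_p) = 36.887 °C.
Integrating: T(t) = T_ss + (T₀ − T_ss) e^(−t/τ).
T(256) = 36.887 + (-5.1871)·e^(−256/391.40) = 36.887 + (-5.1871)·0.51993 = 34.190 °C.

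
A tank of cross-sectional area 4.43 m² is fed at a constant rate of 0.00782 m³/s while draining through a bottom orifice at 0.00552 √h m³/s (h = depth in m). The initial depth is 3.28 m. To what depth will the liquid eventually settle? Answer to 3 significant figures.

Mass balance (ρ constant): A dh/dt = Q_in − 0.00552 √h. At steady state dh/dt = 0:
Q_in = 0.00552 √h_ss ⇒ √h_ss = 0.00782/0.00552 = 1.4167.
h_ss = 1.4167² = 2.0069 m. (Since h₀ = 3.28 m > h_ss, the level will fall toward this value.)

2.01 m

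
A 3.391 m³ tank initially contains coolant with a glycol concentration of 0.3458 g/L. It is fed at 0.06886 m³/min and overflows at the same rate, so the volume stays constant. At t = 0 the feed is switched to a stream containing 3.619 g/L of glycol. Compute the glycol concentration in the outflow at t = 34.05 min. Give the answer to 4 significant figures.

1.980 g/L

Transient balance on the dissolved component: V dC/dt = Q(C_in − C).
So dC/dt = (C_in − C)/τ with τ = V/Q = 3.391/0.06886 = 49.2448 min.
This is linear first-order; C(t) = C_in + (C₀ − C_in) e^(−t/τ).
C(34.05) = 3.619 + (0.3458 − 3.619)·e^(−34.05/49.2448) = 3.619 + (-3.27320)·0.500853 = 1.97961 g/L.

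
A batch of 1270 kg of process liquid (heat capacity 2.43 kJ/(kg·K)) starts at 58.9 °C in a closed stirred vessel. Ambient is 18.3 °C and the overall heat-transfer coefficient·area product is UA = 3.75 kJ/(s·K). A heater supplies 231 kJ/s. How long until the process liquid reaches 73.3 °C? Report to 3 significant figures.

953 s

M c_p dT/dt = −UA(T − T_amb) + Q̇.
τ = M c_p/UA = 822.96 s; T_ss = T_amb + Q̇/UA = 18.3 + 231/3.75 = 79.900 °C.
T(t) = T_ss + (T₀ − T_ss)e^(−t/τ); set T = 73.3:
t = −τ ln[(T − T_ss)/(T₀ − T_ss)] = −822.96 · ln(0.31429) = 952.54 s.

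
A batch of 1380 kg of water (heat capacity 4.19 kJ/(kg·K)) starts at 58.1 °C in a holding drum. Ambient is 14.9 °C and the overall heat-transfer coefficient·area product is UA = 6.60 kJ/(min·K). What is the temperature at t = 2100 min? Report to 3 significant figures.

Unsteady energy balance on the tank contents: M c_p dT/dt = −UA(T − T_amb).
dT/dt = (T_ss − T)/τ with T_ss = T_amb = 14.900 °C, τ = M c_p/UA = 1380·4.19/6.60 = 876.09 min.
Solution: T(t) = T_ss + (T₀ − T_ss) e^(−t/τ).
T(2100) = 14.900 + (43.200)·0.090989 = 18.831 °C.

18.8 °C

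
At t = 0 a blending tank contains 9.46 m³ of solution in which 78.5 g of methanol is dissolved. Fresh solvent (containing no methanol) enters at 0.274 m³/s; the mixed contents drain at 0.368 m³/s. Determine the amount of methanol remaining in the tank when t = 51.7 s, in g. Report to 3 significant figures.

Total volume: dV/dt = Q_in − Q_out = -0.094000 m³/s, so V(t) = 9.46 − 0.094000 t and V(51.7) = 4.6002 m³.
Species balance (pure solvent in): dm/dt = −Q_out · m/V(t).
Separate: dm/m = −Q_out dt/V(t) ⇒ ln(m/m₀) = −(Q_out/(Q_in−Q_out)) ln(V/V₀).
m = m₀ (V₀/V)^(Q_out/(Q_in−Q_out)) = 78.5 × (9.46/4.6002)^(-3.9149) = 4.6672 g.

4.67 g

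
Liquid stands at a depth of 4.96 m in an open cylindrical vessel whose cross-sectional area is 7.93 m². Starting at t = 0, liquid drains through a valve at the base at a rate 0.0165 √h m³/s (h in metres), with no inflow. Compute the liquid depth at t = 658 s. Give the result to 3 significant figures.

With no inflow, A dh/dt = −0.0165 √h.
∫ h^(−1/2) dh = −(0.0165/A) ∫ dt, giving 2√h = 2√h₀ − (0.0165/A) t.
√h = √4.96 − 0.0165·658/(2·7.93) = 2.2271 − 0.68455 = 1.5426.
h = 1.5426² = 2.3795 m.

2.38 m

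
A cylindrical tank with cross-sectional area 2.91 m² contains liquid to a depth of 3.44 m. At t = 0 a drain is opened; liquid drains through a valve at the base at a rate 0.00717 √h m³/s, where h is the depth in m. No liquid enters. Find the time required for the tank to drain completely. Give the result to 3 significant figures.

A dh/dt = −Q_out = −0.00717 √h.
∫ h^(−1/2) dh = −(0.00717/A) ∫ dt, giving 2√h = 2√h₀ − (0.00717/A) t.
Set h = 0: 2√h₀ = (0.00717/A) t_empty ⇒ t_empty = 2A√h₀/0.00717.
t_empty = 2·2.91·√3.44/0.00717 = 5.8200·1.8547/0.00717 = 1505.5 s.

1510 s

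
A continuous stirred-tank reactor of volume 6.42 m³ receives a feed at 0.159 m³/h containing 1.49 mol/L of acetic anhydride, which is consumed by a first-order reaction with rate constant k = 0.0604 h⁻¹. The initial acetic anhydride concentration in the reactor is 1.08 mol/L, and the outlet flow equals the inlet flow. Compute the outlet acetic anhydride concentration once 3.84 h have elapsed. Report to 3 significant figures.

0.900 mol/L

Species balance: V dC/dt = Q C_in − Q C − k V C.
This is linear with rate a = Q/V + k = 0.085166 h⁻¹.
C_ss = Q C_in/(Q + kV) = 0.43329 mol/L; C(t) = C_ss + (C₀ − C_ss) e^(−a t).
C(3.84) = 0.43329 + (0.64671)·e^(−0.085166·3.84) = 0.43329 + (0.64671)·0.72106 = 0.89960 mol/L.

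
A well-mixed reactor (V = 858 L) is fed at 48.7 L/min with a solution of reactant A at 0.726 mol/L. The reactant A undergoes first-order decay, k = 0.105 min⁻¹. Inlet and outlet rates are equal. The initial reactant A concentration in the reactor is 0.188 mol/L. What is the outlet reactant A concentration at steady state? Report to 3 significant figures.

0.255 mol/L

Species balance: V dC/dt = Q C_in − Q C − k V C.
At steady state: 0 = Q C_in − (Q + kV) C_ss, so C_ss = Q C_in/(Q + kV).
C_ss = 48.7·0.726/(48.7 + 0.105·858) = 35.356/138.79 = 0.25475 mol/L.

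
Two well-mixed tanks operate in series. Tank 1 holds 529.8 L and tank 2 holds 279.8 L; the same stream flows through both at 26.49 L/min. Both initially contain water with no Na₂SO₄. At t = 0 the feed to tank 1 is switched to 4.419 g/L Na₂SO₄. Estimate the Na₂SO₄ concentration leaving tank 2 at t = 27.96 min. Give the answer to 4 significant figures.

Species balance on tank i: dCᵢ/dt = (Cᵢ₋₁ − Cᵢ)/τᵢ with τᵢ = Vᵢ/Q.
τ₁ = 529.8/26.49 = 20.0000 min; τ₂ = 279.8/26.49 = 10.5625 min.
Solving the cascade with C₁(0)=C₂(0)=0 gives C₂(t) = C_in[1 − (τ₁ e^(−t/τ₁) − τ₂ e^(−t/τ₂))/(τ₁ − τ₂)].
At t = 27.96: e^(−t/τ₁) = 0.247091, e^(−t/τ₂) = 0.0708559.
C₂ = 4.419·[1 − (20.0000·0.247091 − 10.5625·0.0708559)/(9.43752)] = 4.419·0.555667 = 2.45549 g/L.

2.455 g/L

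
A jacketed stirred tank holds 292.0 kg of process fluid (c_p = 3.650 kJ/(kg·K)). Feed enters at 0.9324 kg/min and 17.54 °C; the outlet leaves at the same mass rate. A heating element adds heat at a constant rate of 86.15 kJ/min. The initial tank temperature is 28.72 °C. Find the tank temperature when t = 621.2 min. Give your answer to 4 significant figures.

40.91 °C

Unsteady energy balance on the tank contents: M c_p dT/dt = ṁ c_p (T_in − T) + 86.15.
Rearrange: dT/dt = (T_ss − T)/τ with τ = M/ṁ = 313.170 min and T_ss = T_in + Q̇/(ṁ c_p) = 42.8540 °C.
Solution: T(t) = T_ss + (T₀ − T_ss) e^(−t/τ).
T(621.2) = 42.8540 + (-14.1340)·e^(−621.2/313.170) = 42.8540 + (-14.1340)·0.137575 = 40.9095 °C.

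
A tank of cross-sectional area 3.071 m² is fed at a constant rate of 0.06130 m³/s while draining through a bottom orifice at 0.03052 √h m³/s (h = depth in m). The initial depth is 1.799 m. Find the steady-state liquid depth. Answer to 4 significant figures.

Level balance: A dh/dt = 0.06130 − 0.03052 √h. Setting dh/dt = 0:
Q_in = 0.03052 √h_ss ⇒ √h_ss = 0.06130/0.03052 = 2.00852.
h_ss = 2.00852² = 4.03415 m. (Since h₀ = 1.799 m < h_ss, the level will rise toward this value.)

4.034 m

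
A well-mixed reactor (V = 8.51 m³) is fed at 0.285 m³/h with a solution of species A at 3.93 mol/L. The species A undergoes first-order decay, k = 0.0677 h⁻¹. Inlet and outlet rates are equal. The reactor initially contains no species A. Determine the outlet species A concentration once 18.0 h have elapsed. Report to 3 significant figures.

Species balance: V dC/dt = Q C_in − Q C − k V C.
This is linear with rate a = Q/V + k = 0.10119 h⁻¹.
C_ss = Q C_in/(Q + kV) = 1.3007 mol/L; C(t) = C_ss + (C₀ − C_ss) e^(−a t).
C(18.0) = 1.3007 + (-1.3007)·e^(−0.10119·18.0) = 1.3007 + (-1.3007)·0.16180 = 1.0902 mol/L.

1.09 mol/L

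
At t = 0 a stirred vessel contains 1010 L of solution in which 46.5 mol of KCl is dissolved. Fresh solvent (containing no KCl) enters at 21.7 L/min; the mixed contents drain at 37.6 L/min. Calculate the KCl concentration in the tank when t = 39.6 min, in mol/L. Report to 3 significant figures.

Total volume: dV/dt = Q_in − Q_out = -15.900 L/min, so V(t) = 1010 − 15.900 t and V(39.6) = 380.36 L.
No KCl enters, so dm/dt = −Q_out · (m/V).
dm/m = −Q_out dt/(V₀ − 15.900 t); integrating gives ln(m/m₀) = −(Q_out/(Q_in−Q_out)) ln(V/V₀).
m = m₀ (V₀/V)^(Q_out/(Q_in−Q_out)) = 46.5 × (1010/380.36)^(-2.3648) = 4.6184 mol.
C = m/V = 4.6184/380.36 = 0.012142 mol/L.

0.0121 mol/L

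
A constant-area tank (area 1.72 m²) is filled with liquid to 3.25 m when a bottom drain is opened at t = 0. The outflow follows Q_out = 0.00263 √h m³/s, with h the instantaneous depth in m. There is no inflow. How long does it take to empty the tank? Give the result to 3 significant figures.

A dh/dt = −Q_out = −0.00263 √h.
∫ h^(−1/2) dh = −(0.00263/A) ∫ dt, giving 2√h = 2√h₀ − (0.00263/A) t.
Tank is empty when √h = 0: t_empty = 2A√h₀/0.00263.
t_empty = 2·1.72·√3.25/0.00263 = 3.4400·1.8028/0.00263 = 2358.0 s.

2360 s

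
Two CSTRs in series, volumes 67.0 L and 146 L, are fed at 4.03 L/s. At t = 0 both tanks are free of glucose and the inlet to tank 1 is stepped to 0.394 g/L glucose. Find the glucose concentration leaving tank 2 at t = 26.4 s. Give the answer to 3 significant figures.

Time constants: τᵢ = Vᵢ/Q for each well-mixed tank.
τ₁ = 67.0/4.03 = 16.625 s; τ₂ = 146/4.03 = 36.228 s.
Solving the cascade with C₁(0)=C₂(0)=0 gives C₂(t) = C_in[1 − (τ₁ e^(−t/τ₁) − τ₂ e^(−t/τ₂))/(τ₁ − τ₂)].
At t = 26.4: e^(−t/τ₁) = 0.20435, e^(−t/τ₂) = 0.48253.
C₂ = 0.394·[1 − (16.625·0.20435 − 36.228·0.48253)/(-19.603)] = 0.394·0.28154 = 0.11093 g/L.

0.111 g/L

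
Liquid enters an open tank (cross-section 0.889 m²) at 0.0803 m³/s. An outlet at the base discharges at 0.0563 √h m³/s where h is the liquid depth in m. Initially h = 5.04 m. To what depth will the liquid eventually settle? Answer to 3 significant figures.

A dh/dt = Q_in − 0.0563 √h. Steady state requires inflow = outflow:
Q_in = 0.0563 √h_ss ⇒ √h_ss = 0.0803/0.0563 = 1.4263.
h_ss = 1.4263² = 2.0343 m. (Since h₀ = 5.04 m > h_ss, the level will fall toward this value.)

2.03 m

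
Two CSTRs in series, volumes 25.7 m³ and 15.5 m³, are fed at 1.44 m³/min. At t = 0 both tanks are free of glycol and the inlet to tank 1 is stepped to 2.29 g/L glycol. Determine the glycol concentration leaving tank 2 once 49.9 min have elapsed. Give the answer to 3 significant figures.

1.97 g/L

Time constants: τᵢ = Vᵢ/Q for each well-mixed tank.
τ₁ = 25.7/1.44 = 17.847 min; τ₂ = 15.5/1.44 = 10.764 min.
Tank 1: C₁ = C_in(1 − e^(−t/τ₁)). Tank 2 (τ₁ ≠ τ₂): C₂ = C_in[1 − (τ₁ e^(−t/τ₁) − τ₂ e^(−t/τ₂))/(τ₁ − τ₂)].
At t = 49.9: e^(−t/τ₁) = 0.061057, e^(−t/τ₂) = 0.0096977.
C₂ = 2.29·[1 − (17.847·0.061057 − 10.764·0.0096977)/(7.0833)] = 2.29·0.86090 = 1.9715 g/L.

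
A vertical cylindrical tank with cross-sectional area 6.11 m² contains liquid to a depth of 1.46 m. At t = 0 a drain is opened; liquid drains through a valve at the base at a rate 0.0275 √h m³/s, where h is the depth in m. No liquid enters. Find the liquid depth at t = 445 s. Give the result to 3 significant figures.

0.0428 m

A dh/dt = −Q_out = −0.0275 √h.
This is separable: 2 d(√h)/dt = −0.0275/A, so √h = √h₀ − (0.0275/(2A)) t.
√h = √1.46 − 0.0275·445/(2·6.11) = 1.2083 − 1.0014 = 0.20687.
h = 0.20687² = 0.042796 m.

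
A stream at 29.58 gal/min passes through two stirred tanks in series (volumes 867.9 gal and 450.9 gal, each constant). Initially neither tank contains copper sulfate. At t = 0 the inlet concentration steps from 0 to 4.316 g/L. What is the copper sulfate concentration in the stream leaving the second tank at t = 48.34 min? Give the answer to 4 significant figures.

2.782 g/L

Each tank obeys Vᵢ dCᵢ/dt = Q(Cᵢ₋₁ − Cᵢ), so τᵢ = Vᵢ/Q.
τ₁ = 867.9/29.58 = 29.3408 min; τ₂ = 450.9/29.58 = 15.2434 min.
Solving the cascade with C₁(0)=C₂(0)=0 gives C₂(t) = C_in[1 − (τ₁ e^(−t/τ₁) − τ₂ e^(−t/τ₂))/(τ₁ − τ₂)].
At t = 48.34: e^(−t/τ₁) = 0.192524, e^(−t/τ₂) = 0.0419529.
C₂ = 4.316·[1 − (29.3408·0.192524 − 15.2434·0.0419529)/(14.0974)] = 4.316·0.644665 = 2.78238 g/L.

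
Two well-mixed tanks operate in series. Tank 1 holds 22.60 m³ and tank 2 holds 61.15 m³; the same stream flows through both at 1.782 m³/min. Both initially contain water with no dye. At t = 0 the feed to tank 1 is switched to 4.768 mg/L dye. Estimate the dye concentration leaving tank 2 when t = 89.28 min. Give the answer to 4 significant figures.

4.210 mg/L

Species balance on tank i: dCᵢ/dt = (Cᵢ₋₁ − Cᵢ)/τᵢ with τᵢ = Vᵢ/Q.
τ₁ = 22.60/1.782 = 12.6824 min; τ₂ = 61.15/1.782 = 34.3154 min.
Solving the cascade with C₁(0)=C₂(0)=0 gives C₂(t) = C_in[1 − (τ₁ e^(−t/τ₁) − τ₂ e^(−t/τ₂))/(τ₁ − τ₂)].
At t = 89.28: e^(−t/τ₁) = 0.000876400, e^(−t/τ₂) = 0.0741438.
C₂ = 4.768·[1 − (12.6824·0.000876400 − 34.3154·0.0741438)/(-21.6330)] = 4.768·0.882903 = 4.20968 mg/L.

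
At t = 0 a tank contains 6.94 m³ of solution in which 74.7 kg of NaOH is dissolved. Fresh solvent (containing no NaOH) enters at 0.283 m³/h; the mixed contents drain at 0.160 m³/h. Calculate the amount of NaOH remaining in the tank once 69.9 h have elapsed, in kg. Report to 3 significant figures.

Total volume: dV/dt = Q_in − Q_out = 0.12300 m³/h, so V(t) = 6.94 + 0.12300 t and V(69.9) = 15.538 m³.
Species balance (pure solvent in): dm/dt = −Q_out · m/V(t).
Separate: dm/m = −Q_out dt/V(t) ⇒ ln(m/m₀) = −(Q_out/(Q_in−Q_out)) ln(V/V₀).
m = m₀ (V₀/V)^(Q_out/(Q_in−Q_out)) = 74.7 × (6.94/15.538)^(1.3008) = 26.182 kg.

26.2 kg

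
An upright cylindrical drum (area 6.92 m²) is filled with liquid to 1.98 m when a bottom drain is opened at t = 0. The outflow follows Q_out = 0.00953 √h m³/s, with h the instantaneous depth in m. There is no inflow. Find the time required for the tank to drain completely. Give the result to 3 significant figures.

2040 s

With no inflow, A dh/dt = −0.00953 √h.
This is separable: 2 d(√h)/dt = −0.00953/A, so √h = √h₀ − (0.00953/(2A)) t.
Tank is empty when √h = 0: t_empty = 2A√h₀/0.00953.
t_empty = 2·6.92·√1.98/0.00953 = 13.840·1.4071/0.00953 = 2043.5 s.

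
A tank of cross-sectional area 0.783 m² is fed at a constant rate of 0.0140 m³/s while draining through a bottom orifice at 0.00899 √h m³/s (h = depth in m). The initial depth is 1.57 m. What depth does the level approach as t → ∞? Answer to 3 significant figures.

2.43 m

A dh/dt = Q_in − 0.00899 √h. Steady state requires inflow = outflow:
Q_in = 0.00899 √h_ss ⇒ √h_ss = 0.0140/0.00899 = 1.5573.
h_ss = 1.5573² = 2.4251 m. (Since h₀ = 1.57 m < h_ss, the level will rise toward this value.)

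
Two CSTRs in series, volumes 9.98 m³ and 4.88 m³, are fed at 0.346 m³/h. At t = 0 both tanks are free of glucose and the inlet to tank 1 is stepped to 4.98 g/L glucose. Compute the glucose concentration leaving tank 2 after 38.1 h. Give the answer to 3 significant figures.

2.70 g/L

Species balance on tank i: dCᵢ/dt = (Cᵢ₋₁ − Cᵢ)/τᵢ with τᵢ = Vᵢ/Q.
τ₁ = 9.98/0.346 = 28.844 h; τ₂ = 4.88/0.346 = 14.104 h.
Tank 1: C₁ = C_in(1 − e^(−t/τ₁)). Tank 2 (τ₁ ≠ τ₂): C₂ = C_in[1 − (τ₁ e^(−t/τ₁) − τ₂ e^(−t/τ₂))/(τ₁ − τ₂)].
At t = 38.1: e^(−t/τ₁) = 0.26689, e^(−t/τ₂) = 0.067115.
C₂ = 4.98·[1 − (28.844·0.26689 − 14.104·0.067115)/(14.740)] = 4.98·0.54194 = 2.6989 g/L.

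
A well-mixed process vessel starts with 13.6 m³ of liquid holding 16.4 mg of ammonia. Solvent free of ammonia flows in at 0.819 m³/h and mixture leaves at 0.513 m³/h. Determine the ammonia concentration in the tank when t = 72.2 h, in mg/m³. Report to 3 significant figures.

Let m(t) be the amount of ammonia. Volume: V(t) = V₀ + (Q_in − Q_out) t = 13.6 + 0.30600 t; V(72.2) = 35.693 m³.
No ammonia enters, so dm/dt = −Q_out · (m/V).
dm/m = −Q_out dt/(V₀ + 0.30600 t); integrating gives ln(m/m₀) = −(Q_out/(Q_in−Q_out)) ln(V/V₀).
m = m₀ (V₀/V)^(Q_out/(Q_in−Q_out)) = 16.4 × (13.6/35.693)^(1.6765) = 3.2533 mg.
C = m/V = 3.2533/35.693 = 0.091146 mg/m³.

0.0911 mg/m³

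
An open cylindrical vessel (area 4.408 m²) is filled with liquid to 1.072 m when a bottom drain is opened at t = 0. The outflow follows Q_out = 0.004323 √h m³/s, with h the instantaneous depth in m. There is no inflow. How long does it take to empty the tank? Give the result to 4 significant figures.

Accumulation of liquid (constant cross-section A): A dh/dt = −0.004323 √h.
∫ h^(−1/2) dh = −(0.004323/A) ∫ dt, giving 2√h = 2√h₀ − (0.004323/A) t.
Set h = 0: 2√h₀ = (0.004323/A) t_empty ⇒ t_empty = 2A√h₀/0.004323.
t_empty = 2·4.408·√1.072/0.004323 = 8.81600·1.03537/0.004323 = 2111.46 s.

2111 s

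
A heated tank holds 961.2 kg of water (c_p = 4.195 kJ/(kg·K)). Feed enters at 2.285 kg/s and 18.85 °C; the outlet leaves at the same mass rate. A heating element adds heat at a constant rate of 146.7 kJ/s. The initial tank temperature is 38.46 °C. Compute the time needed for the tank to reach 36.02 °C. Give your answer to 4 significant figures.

M c_p dT/dt = ṁ c_p (T_in − T) + Q̇.
τ = M/ṁ = 420.656 s; T_ss = T_in + Q̇/(ṁ c_p) = 34.1542 °C.
T(t) = T_ss + (T₀ − T_ss) e^(−t/τ). Set T = 36.02:
e^(−t/τ) = (36.02 − 34.1542)/(38.46 − 34.1542) = 0.433316
t = −420.656 · ln(0.433316) = 351.790 s.

351.8 s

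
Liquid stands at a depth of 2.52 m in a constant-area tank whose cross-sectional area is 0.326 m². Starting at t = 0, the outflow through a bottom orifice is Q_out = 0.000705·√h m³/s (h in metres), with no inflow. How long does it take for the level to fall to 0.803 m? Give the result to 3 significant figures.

639 s

Volume balance on the tank: A dh/dt = −0.000705 √h.
This is separable: 2 d(√h)/dt = −0.000705/A, so √h = √h₀ − (0.000705/(2A)) t.
t = 2A(√h₀ − √h)/0.000705 = 2·0.326·(√2.52 − √0.803)/0.000705
  = 0.65200 × (1.5875 − 0.89610) / 0.000705 = 639.37 s.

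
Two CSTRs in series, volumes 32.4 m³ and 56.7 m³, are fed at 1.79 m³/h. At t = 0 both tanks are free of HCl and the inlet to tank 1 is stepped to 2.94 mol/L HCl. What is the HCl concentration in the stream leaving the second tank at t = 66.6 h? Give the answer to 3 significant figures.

Each tank obeys Vᵢ dCᵢ/dt = Q(Cᵢ₋₁ − Cᵢ), so τᵢ = Vᵢ/Q.
τ₁ = 32.4/1.79 = 18.101 h; τ₂ = 56.7/1.79 = 31.676 h.
Tank 1: C₁ = C_in(1 − e^(−t/τ₁)). Tank 2 (τ₁ ≠ τ₂): C₂ = C_in[1 − (τ₁ e^(−t/τ₁) − τ₂ e^(−t/τ₂))/(τ₁ − τ₂)].
At t = 66.6: e^(−t/τ₁) = 0.025237, e^(−t/τ₂) = 0.12215.
C₂ = 2.94·[1 − (18.101·0.025237 − 31.676·0.12215)/(-13.575)] = 2.94·0.74864 = 2.2010 mol/L.

2.20 mol/L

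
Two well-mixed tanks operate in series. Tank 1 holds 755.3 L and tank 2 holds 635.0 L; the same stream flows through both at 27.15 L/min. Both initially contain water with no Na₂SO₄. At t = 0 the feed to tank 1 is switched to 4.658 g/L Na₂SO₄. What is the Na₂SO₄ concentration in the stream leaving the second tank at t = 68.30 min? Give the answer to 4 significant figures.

3.473 g/L

Time constants: τᵢ = Vᵢ/Q for each well-mixed tank.
τ₁ = 755.3/27.15 = 27.8195 min; τ₂ = 635.0/27.15 = 23.3886 min.
Solving the cascade with C₁(0)=C₂(0)=0 gives C₂(t) = C_in[1 − (τ₁ e^(−t/τ₁) − τ₂ e^(−t/τ₂))/(τ₁ − τ₂)].
At t = 68.30: e^(−t/τ₁) = 0.0858537, e^(−t/τ₂) = 0.0539214.
C₂ = 4.658·[1 − (27.8195·0.0858537 − 23.3886·0.0539214)/(4.43094)] = 4.658·0.745592 = 3.47297 g/L.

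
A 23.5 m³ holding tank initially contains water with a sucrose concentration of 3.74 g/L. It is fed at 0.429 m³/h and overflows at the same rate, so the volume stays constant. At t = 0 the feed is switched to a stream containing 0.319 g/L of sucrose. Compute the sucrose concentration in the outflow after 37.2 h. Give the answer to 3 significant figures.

2.05 g/L

Mass balance on the solute (V constant): V dC/dt = Q(C_in − C).
Time constant τ = V/Q = 23.5/0.429 = 54.779 h.
C approaches C_in exponentially: C(t) = C_in + (C₀ − C_in) e^(−t/τ).
C(37.2) = 0.319 + (3.74 − 0.319)·e^(−37.2/54.779) = 0.319 + (3.4210)·0.50707 = 2.0537 g/L.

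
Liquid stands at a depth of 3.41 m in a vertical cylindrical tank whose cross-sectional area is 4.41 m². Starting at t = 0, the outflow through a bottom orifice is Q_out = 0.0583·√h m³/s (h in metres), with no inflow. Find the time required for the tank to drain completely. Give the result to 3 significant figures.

Unsteady balance on liquid volume: A dh/dt = −0.0583 √h.
Separate and integrate: 2(√h − √h₀) = −(0.0583/A) t.
Set h = 0: 2√h₀ = (0.0583/A) t_empty ⇒ t_empty = 2A√h₀/0.0583.
t_empty = 2·4.41·√3.41/0.0583 = 8.8200·1.8466/0.0583 = 279.37 s.

279 s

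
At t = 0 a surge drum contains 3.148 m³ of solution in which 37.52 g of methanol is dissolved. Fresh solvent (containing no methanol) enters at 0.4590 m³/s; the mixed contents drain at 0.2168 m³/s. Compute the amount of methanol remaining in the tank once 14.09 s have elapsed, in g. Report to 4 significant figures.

19.44 g

Total volume: dV/dt = Q_in − Q_out = 0.242200 m³/s, so V(t) = 3.148 + 0.242200 t and V(14.09) = 6.56060 m³.
Solute balance: dm/dt = 0 − Q_out C = −Q_out m/V(t).
Separate: dm/m = −Q_out dt/V(t) ⇒ ln(m/m₀) = −(Q_out/(Q_in−Q_out)) ln(V/V₀).
m = m₀ (V₀/V)^(Q_out/(Q_in−Q_out)) = 37.52 × (3.148/6.56060)^(0.895128) = 19.4446 g.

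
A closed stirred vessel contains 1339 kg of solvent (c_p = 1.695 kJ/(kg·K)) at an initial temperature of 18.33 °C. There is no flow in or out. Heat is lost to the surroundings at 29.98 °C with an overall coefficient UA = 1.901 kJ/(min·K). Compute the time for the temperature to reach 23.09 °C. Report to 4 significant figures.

627.1 min

Lumped-capacitance energy balance: M c_p dT/dt = UA(T_amb − T).
τ = M c_p/UA = 1193.90 min; T_ss = T_amb = 29.9800 °C.
T(t) = T_ss + (T₀ − T_ss)e^(−t/τ); set T = 23.09:
t = −τ ln[(T − T_ss)/(T₀ − T_ss)] = −1193.90 · ln(0.591416) = 627.078 min.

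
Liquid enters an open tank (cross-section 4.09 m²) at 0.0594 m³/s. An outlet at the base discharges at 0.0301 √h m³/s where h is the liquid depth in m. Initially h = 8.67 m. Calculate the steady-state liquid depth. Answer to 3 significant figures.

3.89 m

Level balance: A dh/dt = 0.0594 − 0.0301 √h. Setting dh/dt = 0:
Q_in = 0.0301 √h_ss ⇒ √h_ss = 0.0594/0.0301 = 1.9734.
h_ss = 1.9734² = 3.8944 m. (Since h₀ = 8.67 m > h_ss, the level will fall toward this value.)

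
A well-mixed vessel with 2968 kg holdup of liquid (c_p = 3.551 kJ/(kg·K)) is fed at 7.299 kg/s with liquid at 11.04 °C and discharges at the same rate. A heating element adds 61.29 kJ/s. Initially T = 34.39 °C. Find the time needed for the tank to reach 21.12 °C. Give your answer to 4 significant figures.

M c_p dT/dt = ṁ c_p (T_in − T) + Q̇.
τ = M/ṁ = 406.631 s; T_ss = T_in + Q̇/(ṁ c_p) = 13.4047 °C.
T(t) = T_ss + (T₀ − T_ss) e^(−t/τ). Set T = 21.12:
e^(−t/τ) = (21.12 − 13.4047)/(34.39 − 13.4047) = 0.367653
t = −406.631 · ln(0.367653) = 406.882 s.

406.9 s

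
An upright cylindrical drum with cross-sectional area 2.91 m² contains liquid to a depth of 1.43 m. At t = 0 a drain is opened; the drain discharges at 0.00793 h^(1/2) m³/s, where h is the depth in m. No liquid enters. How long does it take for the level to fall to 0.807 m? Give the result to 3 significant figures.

With no inflow, A dh/dt = −0.00793 √h.
Separate and integrate: 2(√h − √h₀) = −(0.00793/A) t.
t = 2A(√h₀ − √h)/0.00793 = 2·2.91·(√1.43 − √0.807)/0.00793
  = 5.8200 × (1.1958 − 0.89833) / 0.00793 = 218.34 s.

218 s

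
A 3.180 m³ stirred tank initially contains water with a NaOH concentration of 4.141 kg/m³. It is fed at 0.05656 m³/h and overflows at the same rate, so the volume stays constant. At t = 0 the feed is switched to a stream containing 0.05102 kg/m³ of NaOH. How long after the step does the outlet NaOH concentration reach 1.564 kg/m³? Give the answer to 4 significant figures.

Species balance: V dC/dt = Q(C_in − C) ⇒ τ = V/Q = 56.2235 h.
C(t) = C_in + (C₀ − C_in) e^(−t/τ). Set C = 1.564 and solve for t:
e^(−t/τ) = (C − C_in)/(C₀ − C_in) = (1.564 − 0.05102)/(4.141 − 0.05102) = 0.369924
t = −τ ln(…) = 56.2235 × 0.994459 = 55.9119 h.

55.91 h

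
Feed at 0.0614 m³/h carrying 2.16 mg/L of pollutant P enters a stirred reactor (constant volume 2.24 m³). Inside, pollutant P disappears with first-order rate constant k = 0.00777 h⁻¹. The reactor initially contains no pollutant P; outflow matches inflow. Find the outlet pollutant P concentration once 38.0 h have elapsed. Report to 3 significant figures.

Accumulation = in − out − consumed: V dC/dt = Q C_in − Q C − k V C.
This is linear with rate a = Q/V + k = 0.035181 h⁻¹.
C_ss = Q C_in/(Q + kV) = 1.6829 mg/L; C(t) = C_ss + (C₀ − C_ss) e^(−a t).
C(38.0) = 1.6829 + (-1.6829)·e^(−0.035181·38.0) = 1.6829 + (-1.6829)·0.26267 = 1.2409 mg/L.

1.24 mg/L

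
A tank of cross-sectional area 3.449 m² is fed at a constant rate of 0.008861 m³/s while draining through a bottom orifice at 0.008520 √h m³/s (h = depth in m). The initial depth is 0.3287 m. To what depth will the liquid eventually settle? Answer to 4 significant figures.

Volume balance on the tank: A dh/dt = Q_in − 0.008520 √h. At steady state dh/dt = 0:
Q_in = 0.008520 √h_ss ⇒ √h_ss = 0.008861/0.008520 = 1.04002.
h_ss = 1.04002² = 1.08165 m. (Since h₀ = 0.3287 m < h_ss, the level will rise toward this value.)

1.082 m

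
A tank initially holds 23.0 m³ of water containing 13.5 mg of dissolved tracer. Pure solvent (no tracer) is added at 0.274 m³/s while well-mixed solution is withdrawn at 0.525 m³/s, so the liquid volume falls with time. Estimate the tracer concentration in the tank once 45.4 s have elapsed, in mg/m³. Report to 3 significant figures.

0.278 mg/m³

Let m(t) be the amount of tracer. Volume: V(t) = V₀ + (Q_in − Q_out) t = 23.0 − 0.25100 t; V(45.4) = 11.605 m³.
No tracer enters, so dm/dt = −Q_out · (m/V).
Separate: dm/m = −Q_out dt/V(t) ⇒ ln(m/m₀) = −(Q_out/(Q_in−Q_out)) ln(V/V₀).
m = m₀ (V₀/V)^(Q_out/(Q_in−Q_out)) = 13.5 × (23.0/11.605)^(-2.0916) = 3.2279 mg.
C = m/V = 3.2279/11.605 = 0.27815 mg/m³.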